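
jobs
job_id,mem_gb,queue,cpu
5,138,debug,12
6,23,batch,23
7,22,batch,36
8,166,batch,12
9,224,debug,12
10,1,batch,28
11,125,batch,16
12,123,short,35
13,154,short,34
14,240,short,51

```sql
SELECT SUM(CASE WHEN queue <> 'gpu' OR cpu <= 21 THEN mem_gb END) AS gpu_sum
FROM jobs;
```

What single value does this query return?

job_id=5: ✓ → 138
job_id=6: ✓ → 23
job_id=7: ✓ → 22
job_id=8: ✓ → 166
job_id=9: ✓ → 224
job_id=10: ✓ → 1
job_id=11: ✓ → 125
job_id=12: ✓ → 123
job_id=13: ✓ → 154
job_id=14: ✓ → 240
gpu_sum = 138 + 23 + 22 + 166 + 224 + 1 + 125 + 123 + 154 + 240 = 1216

1216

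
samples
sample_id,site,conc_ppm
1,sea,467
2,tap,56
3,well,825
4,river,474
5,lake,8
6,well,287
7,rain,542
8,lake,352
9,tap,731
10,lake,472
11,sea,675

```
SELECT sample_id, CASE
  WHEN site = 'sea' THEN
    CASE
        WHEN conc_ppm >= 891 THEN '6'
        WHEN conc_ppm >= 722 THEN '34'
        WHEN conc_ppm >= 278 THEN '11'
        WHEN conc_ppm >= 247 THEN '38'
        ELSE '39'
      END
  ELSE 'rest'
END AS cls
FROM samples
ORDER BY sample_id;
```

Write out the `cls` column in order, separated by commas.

11, rest, rest, rest, rest, rest, rest, rest, rest, rest, 11

sample_id=1: site='sea' → inner[conc_ppm >= 278] → 11
sample_id=2: site='tap' → outer ELSE → rest
sample_id=3: site='well' → outer ELSE → rest
sample_id=4: site='river' → outer ELSE → rest
sample_id=5: site='lake' → outer ELSE → rest
sample_id=6: site='well' → outer ELSE → rest
sample_id=7: site='rain' → outer ELSE → rest
sample_id=8: site='lake' → outer ELSE → rest
sample_id=9: site='tap' → outer ELSE → rest
sample_id=10: site='lake' → outer ELSE → rest
sample_id=11: site='sea' → inner[conc_ppm >= 278] → 11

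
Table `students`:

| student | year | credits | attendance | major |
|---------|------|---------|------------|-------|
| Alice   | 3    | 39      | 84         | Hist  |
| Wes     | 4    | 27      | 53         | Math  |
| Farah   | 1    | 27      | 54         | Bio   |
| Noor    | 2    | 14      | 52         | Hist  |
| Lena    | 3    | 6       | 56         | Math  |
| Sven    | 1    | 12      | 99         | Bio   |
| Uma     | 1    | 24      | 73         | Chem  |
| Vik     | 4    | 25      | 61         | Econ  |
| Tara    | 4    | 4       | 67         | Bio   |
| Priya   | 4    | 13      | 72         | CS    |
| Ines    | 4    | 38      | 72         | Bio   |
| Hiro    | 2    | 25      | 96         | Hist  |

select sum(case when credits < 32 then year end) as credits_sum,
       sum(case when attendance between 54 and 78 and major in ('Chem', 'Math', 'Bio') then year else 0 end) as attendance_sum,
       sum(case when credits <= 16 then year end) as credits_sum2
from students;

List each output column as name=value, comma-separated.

[credits_sum: credits < 32]
student=Alice: ✗
student=Wes: ✓ → 4
student=Farah: ✓ → 1
student=Noor: ✓ → 2
student=Lena: ✓ → 3
student=Sven: ✓ → 1
student=Uma: ✓ → 1
student=Vik: ✓ → 4
student=Tara: ✓ → 4
student=Priya: ✓ → 4
student=Ines: ✗
student=Hiro: ✓ → 2
credits_sum = 4 + 1 + 2 + 3 + 1 + 1 + 4 + 4 + 4 + 2 = 26
—
[attendance_sum: attendance between 54 and 78 and major in ('Chem', 'Math', 'Bio')]
student=Alice: ✗
student=Wes: ✗
student=Farah: ✓ → 1
student=Noor: ✗
student=Lena: ✓ → 3
student=Sven: ✗
student=Uma: ✓ → 1
student=Vik: ✗
student=Tara: ✓ → 4
student=Priya: ✗
student=Ines: ✓ → 4
student=Hiro: ✗
attendance_sum = 1 + 3 + 1 + 4 + 4 = 13
—
[credits_sum2: credits <= 16]
student=Alice: ✗
student=Wes: ✗
student=Farah: ✗
student=Noor: ✓ → 2
student=Lena: ✓ → 3
student=Sven: ✓ → 1
student=Uma: ✗
student=Vik: ✗
student=Tara: ✓ → 4
student=Priya: ✓ → 4
student=Ines: ✗
student=Hiro: ✗
credits_sum2 = 2 + 3 + 1 + 4 + 4 = 14

credits_sum=26, attendance_sum=13, credits_sum2=14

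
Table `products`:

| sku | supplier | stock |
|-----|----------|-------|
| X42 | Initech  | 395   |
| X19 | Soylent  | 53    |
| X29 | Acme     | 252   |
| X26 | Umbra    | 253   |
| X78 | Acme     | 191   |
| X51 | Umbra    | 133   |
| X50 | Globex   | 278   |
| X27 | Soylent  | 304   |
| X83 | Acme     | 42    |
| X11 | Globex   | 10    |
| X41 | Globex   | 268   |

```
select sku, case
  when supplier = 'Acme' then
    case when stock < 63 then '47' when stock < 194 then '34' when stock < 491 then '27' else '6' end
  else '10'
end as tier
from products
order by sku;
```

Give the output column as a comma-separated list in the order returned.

10, 10, 10, 10, 27, 10, 10, 10, 10, 34, 47

sku=X11: supplier='Globex' → outer ELSE → 10
sku=X19: supplier='Soylent' → outer ELSE → 10
sku=X26: supplier='Umbra' → outer ELSE → 10
sku=X27: supplier='Soylent' → outer ELSE → 10
sku=X29: supplier='Acme' → inner[stock < 491] → 27
sku=X41: supplier='Globex' → outer ELSE → 10
sku=X42: supplier='Initech' → outer ELSE → 10
sku=X50: supplier='Globex' → outer ELSE → 10
sku=X51: supplier='Umbra' → outer ELSE → 10
sku=X78: supplier='Acme' → inner[stock < 194] → 34
sku=X83: supplier='Acme' → inner[stock < 63] → 47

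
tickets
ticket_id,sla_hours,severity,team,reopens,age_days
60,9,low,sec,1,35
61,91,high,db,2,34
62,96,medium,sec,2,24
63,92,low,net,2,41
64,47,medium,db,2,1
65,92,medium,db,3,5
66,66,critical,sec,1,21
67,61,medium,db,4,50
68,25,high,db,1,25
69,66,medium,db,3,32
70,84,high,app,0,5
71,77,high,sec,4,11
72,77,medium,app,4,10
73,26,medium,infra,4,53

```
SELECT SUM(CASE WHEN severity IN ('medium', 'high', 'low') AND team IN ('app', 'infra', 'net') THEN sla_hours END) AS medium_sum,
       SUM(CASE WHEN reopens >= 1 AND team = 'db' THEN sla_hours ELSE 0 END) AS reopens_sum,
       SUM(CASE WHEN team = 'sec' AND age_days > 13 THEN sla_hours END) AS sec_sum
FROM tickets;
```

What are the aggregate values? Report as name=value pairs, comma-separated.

medium_sum=279, reopens_sum=382, sec_sum=171

[medium_sum: severity IN ('medium', 'high', 'low') AND team IN ('app', 'infra', 'net')]
ticket_id=60: ✗
ticket_id=61: ✗
ticket_id=62: ✗
ticket_id=63: ✓ → 92
ticket_id=64: ✗
ticket_id=65: ✗
ticket_id=66: ✗
ticket_id=67: ✗
ticket_id=68: ✗
ticket_id=69: ✗
ticket_id=70: ✓ → 84
ticket_id=71: ✗
ticket_id=72: ✓ → 77
ticket_id=73: ✓ → 26
medium_sum = 92 + 84 + 77 + 26 = 279
—
[reopens_sum: reopens >= 1 AND team = 'db']
ticket_id=60: ✗
ticket_id=61: ✓ → 91
ticket_id=62: ✗
ticket_id=63: ✗
ticket_id=64: ✓ → 47
ticket_id=65: ✓ → 92
ticket_id=66: ✗
ticket_id=67: ✓ → 61
ticket_id=68: ✓ → 25
ticket_id=69: ✓ → 66
ticket_id=70: ✗
ticket_id=71: ✗
ticket_id=72: ✗
ticket_id=73: ✗
reopens_sum = 91 + 47 + 92 + 61 + 25 + 66 = 382
—
[sec_sum: team = 'sec' AND age_days > 13]
ticket_id=60: ✓ → 9
ticket_id=61: ✗
ticket_id=62: ✓ → 96
ticket_id=63: ✗
ticket_id=64: ✗
ticket_id=65: ✗
ticket_id=66: ✓ → 66
ticket_id=67: ✗
ticket_id=68: ✗
ticket_id=69: ✗
ticket_id=70: ✗
ticket_id=71: ✗
ticket_id=72: ✗
ticket_id=73: ✗
sec_sum = 9 + 96 + 66 = 171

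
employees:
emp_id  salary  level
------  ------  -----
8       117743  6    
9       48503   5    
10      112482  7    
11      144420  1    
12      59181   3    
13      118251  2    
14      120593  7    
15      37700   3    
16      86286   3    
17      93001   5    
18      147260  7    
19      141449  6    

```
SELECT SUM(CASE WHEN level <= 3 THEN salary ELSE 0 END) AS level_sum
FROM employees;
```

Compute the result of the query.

emp_id=8: ✗
emp_id=9: ✗
emp_id=10: ✗
emp_id=11: ✓ → 144420
emp_id=12: ✓ → 59181
emp_id=13: ✓ → 118251
emp_id=14: ✗
emp_id=15: ✓ → 37700
emp_id=16: ✓ → 86286
emp_id=17: ✗
emp_id=18: ✗
emp_id=19: ✗
level_sum = 144420 + 59181 + 118251 + 37700 + 86286 = 445838

445838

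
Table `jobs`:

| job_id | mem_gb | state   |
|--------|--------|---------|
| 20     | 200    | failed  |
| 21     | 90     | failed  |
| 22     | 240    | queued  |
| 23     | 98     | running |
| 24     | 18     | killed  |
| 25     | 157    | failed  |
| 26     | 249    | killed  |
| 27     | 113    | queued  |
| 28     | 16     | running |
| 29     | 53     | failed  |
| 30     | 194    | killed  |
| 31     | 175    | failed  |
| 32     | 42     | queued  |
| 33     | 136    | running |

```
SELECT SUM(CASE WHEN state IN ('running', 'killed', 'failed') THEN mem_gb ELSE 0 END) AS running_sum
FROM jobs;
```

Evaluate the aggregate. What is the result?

job_id=20: ✓ → 200
job_id=21: ✓ → 90
job_id=22: ✗
job_id=23: ✓ → 98
job_id=24: ✓ → 18
job_id=25: ✓ → 157
job_id=26: ✓ → 249
job_id=27: ✗
job_id=28: ✓ → 16
job_id=29: ✓ → 53
job_id=30: ✓ → 194
job_id=31: ✓ → 175
job_id=32: ✗
job_id=33: ✓ → 136
running_sum = 200 + 90 + 98 + 18 + 157 + 249 + 16 + 53 + 194 + 175 + 136 = 1386

1386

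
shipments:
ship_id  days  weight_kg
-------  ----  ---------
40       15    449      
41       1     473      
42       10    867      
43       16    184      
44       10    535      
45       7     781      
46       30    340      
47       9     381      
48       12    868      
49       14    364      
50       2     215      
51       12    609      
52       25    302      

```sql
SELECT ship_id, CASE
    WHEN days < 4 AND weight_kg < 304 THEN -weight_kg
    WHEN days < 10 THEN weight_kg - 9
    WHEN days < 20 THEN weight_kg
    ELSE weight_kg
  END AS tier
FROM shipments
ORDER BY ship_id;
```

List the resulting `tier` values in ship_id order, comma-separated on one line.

ship_id=40: days < 20 → 449
ship_id=41: days < 10 → 464
ship_id=42: days < 20 → 867
ship_id=43: days < 20 → 184
ship_id=44: days < 20 → 535
ship_id=45: days < 10 → 772
ship_id=46: ELSE → 340
ship_id=47: days < 10 → 372
ship_id=48: days < 20 → 868
ship_id=49: days < 20 → 364
ship_id=50: days < 4 AND weight_kg < 304 → -215
ship_id=51: days < 20 → 609
ship_id=52: ELSE → 302

449, 464, 867, 184, 535, 772, 340, 372, 868, 364, -215, 609, 302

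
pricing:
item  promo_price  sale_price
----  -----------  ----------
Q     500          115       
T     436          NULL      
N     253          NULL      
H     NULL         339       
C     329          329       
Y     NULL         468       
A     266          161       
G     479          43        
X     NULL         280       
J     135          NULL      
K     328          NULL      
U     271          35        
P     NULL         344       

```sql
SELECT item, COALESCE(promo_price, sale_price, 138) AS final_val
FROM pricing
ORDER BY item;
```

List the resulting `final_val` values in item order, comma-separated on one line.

266, 329, 479, 339, 135, 328, 253, 344, 500, 436, 271, 280, 468

item=A: promo_price=266 → 266
item=C: promo_price=329 → 329
item=G: promo_price=479 → 479
item=H: promo_price=NULL, sale_price=339 → 339
item=J: promo_price=135 → 135
item=K: promo_price=328 → 328
item=N: promo_price=253 → 253
item=P: promo_price=NULL, sale_price=344 → 344
item=Q: promo_price=500 → 500
item=T: promo_price=436 → 436
item=U: promo_price=271 → 271
item=X: promo_price=NULL, sale_price=280 → 280
item=Y: promo_price=NULL, sale_price=468 → 468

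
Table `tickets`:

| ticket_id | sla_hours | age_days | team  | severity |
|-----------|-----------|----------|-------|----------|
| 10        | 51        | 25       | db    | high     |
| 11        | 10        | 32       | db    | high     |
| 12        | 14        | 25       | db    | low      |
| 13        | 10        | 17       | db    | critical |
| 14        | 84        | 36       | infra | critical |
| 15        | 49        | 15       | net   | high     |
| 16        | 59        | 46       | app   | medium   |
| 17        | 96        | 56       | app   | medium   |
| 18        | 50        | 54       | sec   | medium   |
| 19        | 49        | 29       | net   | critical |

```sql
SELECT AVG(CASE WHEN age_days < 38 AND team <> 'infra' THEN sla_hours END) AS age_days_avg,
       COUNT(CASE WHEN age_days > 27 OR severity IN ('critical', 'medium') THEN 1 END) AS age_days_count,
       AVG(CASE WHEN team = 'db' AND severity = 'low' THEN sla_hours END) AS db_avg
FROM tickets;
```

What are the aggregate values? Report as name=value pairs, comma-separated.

[age_days_avg: age_days < 38 AND team <> 'infra']
ticket_id=10: ✓ → 51
ticket_id=11: ✓ → 10
ticket_id=12: ✓ → 14
ticket_id=13: ✓ → 10
ticket_id=14: ✗
ticket_id=15: ✓ → 49
ticket_id=16: ✗
ticket_id=17: ✗
ticket_id=18: ✗
ticket_id=19: ✓ → 49
age_days_avg = (51 + 10 + 14 + 10 + 49 + 49) / 6 = 30.5
—
[age_days_count: age_days > 27 OR severity IN ('critical', 'medium')]
ticket_id=10: ✗
ticket_id=11: ✓ → 1
ticket_id=12: ✗
ticket_id=13: ✓ → 1
ticket_id=14: ✓ → 1
ticket_id=15: ✗
ticket_id=16: ✓ → 1
ticket_id=17: ✓ → 1
ticket_id=18: ✓ → 1
ticket_id=19: ✓ → 1
age_days_count = COUNT(1, 1, 1, 1, 1, 1, 1) = 7
—
[db_avg: team = 'db' AND severity = 'low']
ticket_id=10: ✗
ticket_id=11: ✗
ticket_id=12: ✓ → 14
ticket_id=13: ✗
ticket_id=14: ✗
ticket_id=15: ✗
ticket_id=16: ✗
ticket_id=17: ✗
ticket_id=18: ✗
ticket_id=19: ✗
db_avg = 14

age_days_avg=30.5, age_days_count=7, db_avg=14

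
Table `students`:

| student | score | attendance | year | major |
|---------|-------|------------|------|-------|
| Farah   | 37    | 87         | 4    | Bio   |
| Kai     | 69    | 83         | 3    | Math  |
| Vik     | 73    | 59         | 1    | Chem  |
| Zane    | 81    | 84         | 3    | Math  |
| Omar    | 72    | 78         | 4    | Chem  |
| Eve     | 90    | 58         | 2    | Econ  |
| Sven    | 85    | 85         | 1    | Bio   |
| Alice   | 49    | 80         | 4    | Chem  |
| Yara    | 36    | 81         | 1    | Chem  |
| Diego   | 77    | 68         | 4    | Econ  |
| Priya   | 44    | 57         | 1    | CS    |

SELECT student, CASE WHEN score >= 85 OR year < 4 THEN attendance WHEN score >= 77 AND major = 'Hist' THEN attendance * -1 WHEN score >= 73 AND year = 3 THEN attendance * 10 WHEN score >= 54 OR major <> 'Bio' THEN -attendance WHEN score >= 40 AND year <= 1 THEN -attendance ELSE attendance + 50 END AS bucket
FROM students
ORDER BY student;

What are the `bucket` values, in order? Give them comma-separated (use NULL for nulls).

student=Alice: score >= 54 OR major <> 'Bio' → -80
student=Diego: score >= 54 OR major <> 'Bio' → -68
student=Eve: score >= 85 OR year < 4 → 58
student=Farah: ELSE → 137
student=Kai: score >= 85 OR year < 4 → 83
student=Omar: score >= 54 OR major <> 'Bio' → -78
student=Priya: score >= 85 OR year < 4 → 57
student=Sven: score >= 85 OR year < 4 → 85
student=Vik: score >= 85 OR year < 4 → 59
student=Yara: score >= 85 OR year < 4 → 81
student=Zane: score >= 85 OR year < 4 → 84

-80, -68, 58, 137, 83, -78, 57, 85, 59, 81, 84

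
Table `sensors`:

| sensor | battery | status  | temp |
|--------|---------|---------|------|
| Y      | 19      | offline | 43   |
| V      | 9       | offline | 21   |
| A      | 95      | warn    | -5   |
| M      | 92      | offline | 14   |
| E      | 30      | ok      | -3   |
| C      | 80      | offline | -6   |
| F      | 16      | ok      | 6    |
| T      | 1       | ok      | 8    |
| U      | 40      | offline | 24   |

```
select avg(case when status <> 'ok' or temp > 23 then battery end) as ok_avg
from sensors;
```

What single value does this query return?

55.8333333333

sensor=Y: ✓ → 19
sensor=V: ✓ → 9
sensor=A: ✓ → 95
sensor=M: ✓ → 92
sensor=E: ✗
sensor=C: ✓ → 80
sensor=F: ✗
sensor=T: ✗
sensor=U: ✓ → 40
ok_avg = (19 + 9 + 95 + 92 + 80 + 40) / 6 = 55.8333333333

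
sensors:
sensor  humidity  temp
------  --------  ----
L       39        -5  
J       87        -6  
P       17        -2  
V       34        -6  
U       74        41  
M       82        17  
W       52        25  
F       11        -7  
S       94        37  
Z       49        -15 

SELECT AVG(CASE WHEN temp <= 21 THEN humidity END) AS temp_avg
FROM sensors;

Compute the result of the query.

sensor=L: ✓ → 39
sensor=J: ✓ → 87
sensor=P: ✓ → 17
sensor=V: ✓ → 34
sensor=U: ✗
sensor=M: ✓ → 82
sensor=W: ✗
sensor=F: ✓ → 11
sensor=S: ✗
sensor=Z: ✓ → 49
temp_avg = (39 + 87 + 17 + 34 + 82 + 11 + 49) / 7 = 45.5714285714

45.5714285714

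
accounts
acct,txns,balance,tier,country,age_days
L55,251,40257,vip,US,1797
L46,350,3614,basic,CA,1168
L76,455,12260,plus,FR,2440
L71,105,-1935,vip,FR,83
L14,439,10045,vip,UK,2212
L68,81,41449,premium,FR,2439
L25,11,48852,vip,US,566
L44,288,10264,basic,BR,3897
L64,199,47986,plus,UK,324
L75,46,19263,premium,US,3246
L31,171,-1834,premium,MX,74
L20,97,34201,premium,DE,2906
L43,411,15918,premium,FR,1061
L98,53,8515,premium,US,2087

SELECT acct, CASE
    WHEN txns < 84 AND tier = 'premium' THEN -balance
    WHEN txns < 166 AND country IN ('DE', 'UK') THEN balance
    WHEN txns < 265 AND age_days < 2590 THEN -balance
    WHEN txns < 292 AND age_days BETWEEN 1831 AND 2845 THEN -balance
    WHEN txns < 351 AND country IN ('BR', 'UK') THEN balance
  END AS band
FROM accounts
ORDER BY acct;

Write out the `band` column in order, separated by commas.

acct=L14: (no match → NULL) → NULL
acct=L20: txns < 166 AND country IN ('DE', 'UK') → 34201
acct=L25: txns < 265 AND age_days < 2590 → -48852
acct=L31: txns < 265 AND age_days < 2590 → 1834
acct=L43: (no match → NULL) → NULL
acct=L44: txns < 351 AND country IN ('BR', 'UK') → 10264
acct=L46: (no match → NULL) → NULL
acct=L55: txns < 265 AND age_days < 2590 → -40257
acct=L64: txns < 265 AND age_days < 2590 → -47986
acct=L68: txns < 84 AND tier = 'premium' → -41449
acct=L71: txns < 265 AND age_days < 2590 → 1935
acct=L75: txns < 84 AND tier = 'premium' → -19263
acct=L76: (no match → NULL) → NULL
acct=L98: txns < 84 AND tier = 'premium' → -8515

NULL, 34201, -48852, 1834, NULL, 10264, NULL, -40257, -47986, -41449, 1935, -19263, NULL, -8515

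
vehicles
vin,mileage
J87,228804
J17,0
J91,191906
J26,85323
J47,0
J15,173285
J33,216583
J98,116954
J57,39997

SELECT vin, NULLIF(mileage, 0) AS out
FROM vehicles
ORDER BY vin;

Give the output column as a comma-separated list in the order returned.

vin=J15: mileage=173285 vs 0: differ → 173285
vin=J17: mileage=0 vs 0: equal → NULL
vin=J26: mileage=85323 vs 0: differ → 85323
vin=J33: mileage=216583 vs 0: differ → 216583
vin=J47: mileage=0 vs 0: equal → NULL
vin=J57: mileage=39997 vs 0: differ → 39997
vin=J87: mileage=228804 vs 0: differ → 228804
vin=J91: mileage=191906 vs 0: differ → 191906
vin=J98: mileage=116954 vs 0: differ → 116954

173285, NULL, 85323, 216583, NULL, 39997, 228804, 191906, 116954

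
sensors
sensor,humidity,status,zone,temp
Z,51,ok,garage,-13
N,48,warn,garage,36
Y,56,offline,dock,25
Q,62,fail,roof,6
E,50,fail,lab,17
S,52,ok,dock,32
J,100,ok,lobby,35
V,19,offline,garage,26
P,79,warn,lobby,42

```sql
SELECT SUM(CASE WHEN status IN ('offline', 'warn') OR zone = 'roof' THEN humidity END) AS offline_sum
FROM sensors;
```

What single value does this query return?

264

sensor=Z: ✗
sensor=N: ✓ → 48
sensor=Y: ✓ → 56
sensor=Q: ✓ → 62
sensor=E: ✗
sensor=S: ✗
sensor=J: ✗
sensor=V: ✓ → 19
sensor=P: ✓ → 79
offline_sum = 48 + 56 + 62 + 19 + 79 = 264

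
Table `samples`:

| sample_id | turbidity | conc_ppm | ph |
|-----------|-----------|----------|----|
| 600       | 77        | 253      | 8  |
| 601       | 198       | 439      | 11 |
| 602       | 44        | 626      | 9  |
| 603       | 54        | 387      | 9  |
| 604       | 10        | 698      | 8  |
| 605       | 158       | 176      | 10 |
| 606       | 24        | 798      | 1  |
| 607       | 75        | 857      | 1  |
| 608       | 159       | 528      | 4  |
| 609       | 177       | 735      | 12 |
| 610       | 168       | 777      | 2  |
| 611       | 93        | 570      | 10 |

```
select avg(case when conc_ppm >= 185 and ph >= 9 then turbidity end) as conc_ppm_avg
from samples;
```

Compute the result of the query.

113.2

sample_id=600: ✗
sample_id=601: ✓ → 198
sample_id=602: ✓ → 44
sample_id=603: ✓ → 54
sample_id=604: ✗
sample_id=605: ✗
sample_id=606: ✗
sample_id=607: ✗
sample_id=608: ✗
sample_id=609: ✓ → 177
sample_id=610: ✗
sample_id=611: ✓ → 93
conc_ppm_avg = (198 + 44 + 54 + 177 + 93) / 5 = 113.2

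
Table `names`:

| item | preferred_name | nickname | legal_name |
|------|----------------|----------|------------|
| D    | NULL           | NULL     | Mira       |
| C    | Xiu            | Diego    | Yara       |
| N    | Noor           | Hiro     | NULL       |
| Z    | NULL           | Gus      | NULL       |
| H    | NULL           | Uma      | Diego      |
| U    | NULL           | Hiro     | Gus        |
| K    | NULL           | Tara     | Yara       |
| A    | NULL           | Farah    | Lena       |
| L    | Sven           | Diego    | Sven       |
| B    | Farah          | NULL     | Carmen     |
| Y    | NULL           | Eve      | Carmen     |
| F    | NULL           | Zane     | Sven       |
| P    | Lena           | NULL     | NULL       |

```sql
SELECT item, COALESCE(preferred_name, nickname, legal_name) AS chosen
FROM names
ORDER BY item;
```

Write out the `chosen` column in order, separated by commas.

item=A: preferred_name=NULL, nickname=Farah → Farah
item=B: preferred_name=Farah → Farah
item=C: preferred_name=Xiu → Xiu
item=D: preferred_name=NULL, nickname=NULL, legal_name=Mira → Mira
item=F: preferred_name=NULL, nickname=Zane → Zane
item=H: preferred_name=NULL, nickname=Uma → Uma
item=K: preferred_name=NULL, nickname=Tara → Tara
item=L: preferred_name=Sven → Sven
item=N: preferred_name=Noor → Noor
item=P: preferred_name=Lena → Lena
item=U: preferred_name=NULL, nickname=Hiro → Hiro
item=Y: preferred_name=NULL, nickname=Eve → Eve
item=Z: preferred_name=NULL, nickname=Gus → Gus

Farah, Farah, Xiu, Mira, Zane, Uma, Tara, Sven, Noor, Lena, Hiro, Eve, Gus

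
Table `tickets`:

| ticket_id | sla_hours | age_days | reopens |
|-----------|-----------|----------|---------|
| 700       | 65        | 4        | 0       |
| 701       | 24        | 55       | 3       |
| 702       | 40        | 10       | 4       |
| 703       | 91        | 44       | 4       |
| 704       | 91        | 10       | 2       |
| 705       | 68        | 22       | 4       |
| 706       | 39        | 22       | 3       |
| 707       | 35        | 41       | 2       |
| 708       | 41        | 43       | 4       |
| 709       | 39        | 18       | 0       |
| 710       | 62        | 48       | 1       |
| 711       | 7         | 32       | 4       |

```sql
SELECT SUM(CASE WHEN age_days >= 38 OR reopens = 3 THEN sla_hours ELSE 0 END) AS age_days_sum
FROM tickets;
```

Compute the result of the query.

292

ticket_id=700: ✗
ticket_id=701: ✓ → 24
ticket_id=702: ✗
ticket_id=703: ✓ → 91
ticket_id=704: ✗
ticket_id=705: ✗
ticket_id=706: ✓ → 39
ticket_id=707: ✓ → 35
ticket_id=708: ✓ → 41
ticket_id=709: ✗
ticket_id=710: ✓ → 62
ticket_id=711: ✗
age_days_sum = 24 + 91 + 39 + 35 + 41 + 62 = 292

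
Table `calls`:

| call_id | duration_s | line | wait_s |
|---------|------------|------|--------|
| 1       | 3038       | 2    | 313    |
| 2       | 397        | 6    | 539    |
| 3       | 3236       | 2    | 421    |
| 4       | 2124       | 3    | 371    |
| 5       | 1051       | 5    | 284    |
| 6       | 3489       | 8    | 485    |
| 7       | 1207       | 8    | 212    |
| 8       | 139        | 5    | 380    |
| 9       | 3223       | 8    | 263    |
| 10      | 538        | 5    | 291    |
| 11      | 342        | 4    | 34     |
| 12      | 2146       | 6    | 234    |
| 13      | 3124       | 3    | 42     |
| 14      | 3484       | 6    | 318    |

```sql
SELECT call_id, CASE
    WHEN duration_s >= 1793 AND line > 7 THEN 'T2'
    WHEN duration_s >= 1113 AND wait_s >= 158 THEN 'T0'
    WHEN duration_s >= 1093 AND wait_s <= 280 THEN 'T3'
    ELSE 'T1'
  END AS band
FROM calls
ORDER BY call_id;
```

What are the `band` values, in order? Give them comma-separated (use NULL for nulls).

call_id=1: duration_s >= 1113 AND wait_s >= 158 → T0
call_id=2: ELSE → T1
call_id=3: duration_s >= 1113 AND wait_s >= 158 → T0
call_id=4: duration_s >= 1113 AND wait_s >= 158 → T0
call_id=5: ELSE → T1
call_id=6: duration_s >= 1793 AND line > 7 → T2
call_id=7: duration_s >= 1113 AND wait_s >= 158 → T0
call_id=8: ELSE → T1
call_id=9: duration_s >= 1793 AND line > 7 → T2
call_id=10: ELSE → T1
call_id=11: ELSE → T1
call_id=12: duration_s >= 1113 AND wait_s >= 158 → T0
call_id=13: duration_s >= 1093 AND wait_s <= 280 → T3
call_id=14: duration_s >= 1113 AND wait_s >= 158 → T0

T0, T1, T0, T0, T1, T2, T0, T1, T2, T1, T1, T0, T3, T0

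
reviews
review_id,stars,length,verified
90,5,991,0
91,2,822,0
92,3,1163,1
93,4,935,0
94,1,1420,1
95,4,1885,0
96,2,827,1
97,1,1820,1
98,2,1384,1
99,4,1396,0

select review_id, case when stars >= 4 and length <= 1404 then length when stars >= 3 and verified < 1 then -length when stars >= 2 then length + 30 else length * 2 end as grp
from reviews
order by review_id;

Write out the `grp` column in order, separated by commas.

review_id=90: stars >= 4 and length <= 1404 → 991
review_id=91: stars >= 2 → 852
review_id=92: stars >= 2 → 1193
review_id=93: stars >= 4 and length <= 1404 → 935
review_id=94: ELSE → 2840
review_id=95: stars >= 3 and verified < 1 → -1885
review_id=96: stars >= 2 → 857
review_id=97: ELSE → 3640
review_id=98: stars >= 2 → 1414
review_id=99: stars >= 4 and length <= 1404 → 1396

991, 852, 1193, 935, 2840, -1885, 857, 3640, 1414, 1396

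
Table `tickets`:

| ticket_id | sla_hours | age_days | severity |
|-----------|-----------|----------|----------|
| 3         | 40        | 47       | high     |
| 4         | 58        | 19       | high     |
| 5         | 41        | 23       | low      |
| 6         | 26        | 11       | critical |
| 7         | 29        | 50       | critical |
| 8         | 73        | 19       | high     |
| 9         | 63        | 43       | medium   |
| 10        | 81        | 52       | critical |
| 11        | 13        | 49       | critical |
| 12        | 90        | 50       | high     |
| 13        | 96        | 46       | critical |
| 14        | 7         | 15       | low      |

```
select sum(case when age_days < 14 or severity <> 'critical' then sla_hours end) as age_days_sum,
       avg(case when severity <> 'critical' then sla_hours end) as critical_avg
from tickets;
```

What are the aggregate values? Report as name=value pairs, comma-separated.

[age_days_sum: age_days < 14 or severity <> 'critical']
ticket_id=3: ✓ → 40
ticket_id=4: ✓ → 58
ticket_id=5: ✓ → 41
ticket_id=6: ✓ → 26
ticket_id=7: ✗
ticket_id=8: ✓ → 73
ticket_id=9: ✓ → 63
ticket_id=10: ✗
ticket_id=11: ✗
ticket_id=12: ✓ → 90
ticket_id=13: ✗
ticket_id=14: ✓ → 7
age_days_sum = 40 + 58 + 41 + 26 + 73 + 63 + 90 + 7 = 398
—
[critical_avg: severity <> 'critical']
ticket_id=3: ✓ → 40
ticket_id=4: ✓ → 58
ticket_id=5: ✓ → 41
ticket_id=6: ✗
ticket_id=7: ✗
ticket_id=8: ✓ → 73
ticket_id=9: ✓ → 63
ticket_id=10: ✗
ticket_id=11: ✗
ticket_id=12: ✓ → 90
ticket_id=13: ✗
ticket_id=14: ✓ → 7
critical_avg = (40 + 58 + 41 + 73 + 63 + 90 + 7) / 7 = 53.1428571429

age_days_sum=398, critical_avg=53.1428571429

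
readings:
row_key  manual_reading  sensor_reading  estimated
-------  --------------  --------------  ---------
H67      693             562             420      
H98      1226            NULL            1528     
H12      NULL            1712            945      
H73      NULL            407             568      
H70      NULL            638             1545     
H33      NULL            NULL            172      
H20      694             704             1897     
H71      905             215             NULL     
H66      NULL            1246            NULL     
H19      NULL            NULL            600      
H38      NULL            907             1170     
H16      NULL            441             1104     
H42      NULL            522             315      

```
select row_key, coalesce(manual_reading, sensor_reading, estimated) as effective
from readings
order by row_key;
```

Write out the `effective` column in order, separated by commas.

1712, 441, 600, 694, 172, 907, 522, 1246, 693, 638, 905, 407, 1226

row_key=H12: manual_reading=NULL, sensor_reading=1712 → 1712
row_key=H16: manual_reading=NULL, sensor_reading=441 → 441
row_key=H19: manual_reading=NULL, sensor_reading=NULL, estimated=600 → 600
row_key=H20: manual_reading=694 → 694
row_key=H33: manual_reading=NULL, sensor_reading=NULL, estimated=172 → 172
row_key=H38: manual_reading=NULL, sensor_reading=907 → 907
row_key=H42: manual_reading=NULL, sensor_reading=522 → 522
row_key=H66: manual_reading=NULL, sensor_reading=1246 → 1246
row_key=H67: manual_reading=693 → 693
row_key=H70: manual_reading=NULL, sensor_reading=638 → 638
row_key=H71: manual_reading=905 → 905
row_key=H73: manual_reading=NULL, sensor_reading=407 → 407
row_key=H98: manual_reading=1226 → 1226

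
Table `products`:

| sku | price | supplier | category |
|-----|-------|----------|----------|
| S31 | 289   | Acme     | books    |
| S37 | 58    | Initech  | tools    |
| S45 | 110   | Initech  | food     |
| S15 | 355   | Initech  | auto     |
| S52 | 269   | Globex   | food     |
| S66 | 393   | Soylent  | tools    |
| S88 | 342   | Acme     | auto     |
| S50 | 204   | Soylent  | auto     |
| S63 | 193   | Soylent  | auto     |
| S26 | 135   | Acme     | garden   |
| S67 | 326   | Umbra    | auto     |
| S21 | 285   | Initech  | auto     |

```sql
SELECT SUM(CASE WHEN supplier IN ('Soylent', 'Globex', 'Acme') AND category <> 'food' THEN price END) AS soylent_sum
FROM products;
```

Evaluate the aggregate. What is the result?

1556

sku=S31: ✓ → 289
sku=S37: ✗
sku=S45: ✗
sku=S15: ✗
sku=S52: ✗
sku=S66: ✓ → 393
sku=S88: ✓ → 342
sku=S50: ✓ → 204
sku=S63: ✓ → 193
sku=S26: ✓ → 135
sku=S67: ✗
sku=S21: ✗
soylent_sum = 289 + 393 + 342 + 204 + 193 + 135 = 1556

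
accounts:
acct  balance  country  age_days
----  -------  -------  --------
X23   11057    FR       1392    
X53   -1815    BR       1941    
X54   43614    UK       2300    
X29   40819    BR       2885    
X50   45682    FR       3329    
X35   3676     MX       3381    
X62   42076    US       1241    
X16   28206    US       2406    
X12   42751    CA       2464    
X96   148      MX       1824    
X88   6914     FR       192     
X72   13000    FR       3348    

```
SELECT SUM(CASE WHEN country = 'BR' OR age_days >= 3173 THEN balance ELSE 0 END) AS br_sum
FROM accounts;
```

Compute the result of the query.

acct=X23: ✗
acct=X53: ✓ → -1815
acct=X54: ✗
acct=X29: ✓ → 40819
acct=X50: ✓ → 45682
acct=X35: ✓ → 3676
acct=X62: ✗
acct=X16: ✗
acct=X12: ✗
acct=X96: ✗
acct=X88: ✗
acct=X72: ✓ → 13000
br_sum = -1815 + 40819 + 45682 + 3676 + 13000 = 101362

101362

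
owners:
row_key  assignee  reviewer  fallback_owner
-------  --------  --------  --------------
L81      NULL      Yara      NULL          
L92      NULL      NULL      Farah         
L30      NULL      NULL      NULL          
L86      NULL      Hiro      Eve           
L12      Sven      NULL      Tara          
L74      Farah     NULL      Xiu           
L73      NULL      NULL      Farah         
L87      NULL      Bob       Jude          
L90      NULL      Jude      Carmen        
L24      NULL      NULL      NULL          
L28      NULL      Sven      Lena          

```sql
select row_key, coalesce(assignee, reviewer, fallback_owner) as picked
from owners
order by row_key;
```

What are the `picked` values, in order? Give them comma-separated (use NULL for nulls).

Sven, NULL, Sven, NULL, Farah, Farah, Yara, Hiro, Bob, Jude, Farah

row_key=L12: assignee=Sven → Sven
row_key=L24: assignee=NULL, reviewer=NULL, fallback_owner=NULL (all NULL) → NULL
row_key=L28: assignee=NULL, reviewer=Sven → Sven
row_key=L30: assignee=NULL, reviewer=NULL, fallback_owner=NULL (all NULL) → NULL
row_key=L73: assignee=NULL, reviewer=NULL, fallback_owner=Farah → Farah
row_key=L74: assignee=Farah → Farah
row_key=L81: assignee=NULL, reviewer=Yara → Yara
row_key=L86: assignee=NULL, reviewer=Hiro → Hiro
row_key=L87: assignee=NULL, reviewer=Bob → Bob
row_key=L90: assignee=NULL, reviewer=Jude → Jude
row_key=L92: assignee=NULL, reviewer=NULL, fallback_owner=Farah → Farah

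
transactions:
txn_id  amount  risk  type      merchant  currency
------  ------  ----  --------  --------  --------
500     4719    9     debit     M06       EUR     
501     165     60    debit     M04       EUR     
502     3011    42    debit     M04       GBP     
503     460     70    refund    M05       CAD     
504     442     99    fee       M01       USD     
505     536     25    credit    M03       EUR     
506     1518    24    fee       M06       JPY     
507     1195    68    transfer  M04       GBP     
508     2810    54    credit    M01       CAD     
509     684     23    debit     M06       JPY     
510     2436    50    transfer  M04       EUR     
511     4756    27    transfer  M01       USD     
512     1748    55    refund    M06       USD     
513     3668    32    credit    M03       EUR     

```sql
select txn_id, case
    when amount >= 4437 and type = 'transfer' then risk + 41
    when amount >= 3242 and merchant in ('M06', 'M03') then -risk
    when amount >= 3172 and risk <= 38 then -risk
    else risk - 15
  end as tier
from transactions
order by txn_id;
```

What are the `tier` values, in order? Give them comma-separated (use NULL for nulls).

-9, 45, 27, 55, 84, 10, 9, 53, 39, 8, 35, 68, 40, -32

txn_id=500: amount >= 3242 and merchant in ('M06', 'M03') → -9
txn_id=501: ELSE → 45
txn_id=502: ELSE → 27
txn_id=503: ELSE → 55
txn_id=504: ELSE → 84
txn_id=505: ELSE → 10
txn_id=506: ELSE → 9
txn_id=507: ELSE → 53
txn_id=508: ELSE → 39
txn_id=509: ELSE → 8
txn_id=510: ELSE → 35
txn_id=511: amount >= 4437 and type = 'transfer' → 68
txn_id=512: ELSE → 40
txn_id=513: amount >= 3242 and merchant in ('M06', 'M03') → -32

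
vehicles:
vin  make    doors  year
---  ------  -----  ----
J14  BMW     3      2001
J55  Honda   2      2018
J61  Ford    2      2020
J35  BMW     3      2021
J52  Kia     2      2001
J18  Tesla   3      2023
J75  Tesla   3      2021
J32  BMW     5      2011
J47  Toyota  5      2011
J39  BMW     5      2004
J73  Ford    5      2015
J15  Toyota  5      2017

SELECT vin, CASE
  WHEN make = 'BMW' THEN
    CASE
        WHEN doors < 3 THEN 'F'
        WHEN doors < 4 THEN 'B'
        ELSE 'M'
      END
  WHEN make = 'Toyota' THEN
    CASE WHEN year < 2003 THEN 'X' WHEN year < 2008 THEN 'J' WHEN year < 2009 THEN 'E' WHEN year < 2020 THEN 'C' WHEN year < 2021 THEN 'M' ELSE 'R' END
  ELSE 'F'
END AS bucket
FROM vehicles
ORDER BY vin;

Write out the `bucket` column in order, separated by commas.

B, C, F, M, B, M, C, F, F, F, F, F

vin=J14: make='BMW' → inner[doors < 4] → B
vin=J15: make='Toyota' → inner[year < 2020] → C
vin=J18: make='Tesla' → outer ELSE → F
vin=J32: make='BMW' → inner[ELSE] → M
vin=J35: make='BMW' → inner[doors < 4] → B
vin=J39: make='BMW' → inner[ELSE] → M
vin=J47: make='Toyota' → inner[year < 2020] → C
vin=J52: make='Kia' → outer ELSE → F
vin=J55: make='Honda' → outer ELSE → F
vin=J61: make='Ford' → outer ELSE → F
vin=J73: make='Ford' → outer ELSE → F
vin=J75: make='Tesla' → outer ELSE → F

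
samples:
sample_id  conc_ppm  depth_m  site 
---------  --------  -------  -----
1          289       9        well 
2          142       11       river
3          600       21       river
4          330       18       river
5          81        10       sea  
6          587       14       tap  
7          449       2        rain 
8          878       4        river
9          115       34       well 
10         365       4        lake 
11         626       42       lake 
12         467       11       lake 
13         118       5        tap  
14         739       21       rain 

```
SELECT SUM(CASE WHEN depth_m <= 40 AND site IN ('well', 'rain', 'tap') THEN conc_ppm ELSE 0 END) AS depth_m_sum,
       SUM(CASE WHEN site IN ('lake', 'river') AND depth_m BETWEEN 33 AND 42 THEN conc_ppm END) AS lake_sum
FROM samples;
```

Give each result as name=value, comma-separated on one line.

[depth_m_sum: depth_m <= 40 AND site IN ('well', 'rain', 'tap')]
sample_id=1: ✓ → 289
sample_id=2: ✗
sample_id=3: ✗
sample_id=4: ✗
sample_id=5: ✗
sample_id=6: ✓ → 587
sample_id=7: ✓ → 449
sample_id=8: ✗
sample_id=9: ✓ → 115
sample_id=10: ✗
sample_id=11: ✗
sample_id=12: ✗
sample_id=13: ✓ → 118
sample_id=14: ✓ → 739
depth_m_sum = 289 + 587 + 449 + 115 + 118 + 739 = 2297
—
[lake_sum: site IN ('lake', 'river') AND depth_m BETWEEN 33 AND 42]
sample_id=1: ✗
sample_id=2: ✗
sample_id=3: ✗
sample_id=4: ✗
sample_id=5: ✗
sample_id=6: ✗
sample_id=7: ✗
sample_id=8: ✗
sample_id=9: ✗
sample_id=10: ✗
sample_id=11: ✓ → 626
sample_id=12: ✗
sample_id=13: ✗
sample_id=14: ✗
lake_sum = 626

depth_m_sum=2297, lake_sum=626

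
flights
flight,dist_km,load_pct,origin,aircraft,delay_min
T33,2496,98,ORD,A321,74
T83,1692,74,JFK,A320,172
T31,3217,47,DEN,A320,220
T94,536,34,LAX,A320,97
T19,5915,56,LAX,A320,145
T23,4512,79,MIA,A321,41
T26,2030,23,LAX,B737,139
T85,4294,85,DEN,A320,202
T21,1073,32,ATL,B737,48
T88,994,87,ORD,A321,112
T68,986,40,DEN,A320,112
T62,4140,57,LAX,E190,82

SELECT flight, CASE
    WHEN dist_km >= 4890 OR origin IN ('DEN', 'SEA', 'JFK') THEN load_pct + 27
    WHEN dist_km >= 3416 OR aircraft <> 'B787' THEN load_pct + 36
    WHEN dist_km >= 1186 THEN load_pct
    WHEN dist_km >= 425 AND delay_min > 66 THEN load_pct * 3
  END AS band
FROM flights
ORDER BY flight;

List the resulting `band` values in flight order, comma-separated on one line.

83, 68, 115, 59, 74, 134, 93, 67, 101, 112, 123, 70

flight=T19: dist_km >= 4890 OR origin IN ('DEN', 'SEA', 'JFK') → 83
flight=T21: dist_km >= 3416 OR aircraft <> 'B787' → 68
flight=T23: dist_km >= 3416 OR aircraft <> 'B787' → 115
flight=T26: dist_km >= 3416 OR aircraft <> 'B787' → 59
flight=T31: dist_km >= 4890 OR origin IN ('DEN', 'SEA', 'JFK') → 74
flight=T33: dist_km >= 3416 OR aircraft <> 'B787' → 134
flight=T62: dist_km >= 3416 OR aircraft <> 'B787' → 93
flight=T68: dist_km >= 4890 OR origin IN ('DEN', 'SEA', 'JFK') → 67
flight=T83: dist_km >= 4890 OR origin IN ('DEN', 'SEA', 'JFK') → 101
flight=T85: dist_km >= 4890 OR origin IN ('DEN', 'SEA', 'JFK') → 112
flight=T88: dist_km >= 3416 OR aircraft <> 'B787' → 123
flight=T94: dist_km >= 3416 OR aircraft <> 'B787' → 70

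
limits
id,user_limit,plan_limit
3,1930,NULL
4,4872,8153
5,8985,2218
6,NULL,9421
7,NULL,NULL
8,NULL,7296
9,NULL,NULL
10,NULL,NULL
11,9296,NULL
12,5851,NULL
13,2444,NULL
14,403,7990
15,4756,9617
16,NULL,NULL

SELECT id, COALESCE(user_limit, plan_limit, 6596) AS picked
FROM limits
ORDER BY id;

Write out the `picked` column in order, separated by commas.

1930, 4872, 8985, 9421, 6596, 7296, 6596, 6596, 9296, 5851, 2444, 403, 4756, 6596

id=3: user_limit=1930 → 1930
id=4: user_limit=4872 → 4872
id=5: user_limit=8985 → 8985
id=6: user_limit=NULL, plan_limit=9421 → 9421
id=7: user_limit=NULL, plan_limit=NULL, → literal 6596 → 6596
id=8: user_limit=NULL, plan_limit=7296 → 7296
id=9: user_limit=NULL, plan_limit=NULL, → literal 6596 → 6596
id=10: user_limit=NULL, plan_limit=NULL, → literal 6596 → 6596
id=11: user_limit=9296 → 9296
id=12: user_limit=5851 → 5851
id=13: user_limit=2444 → 2444
id=14: user_limit=403 → 403
id=15: user_limit=4756 → 4756
id=16: user_limit=NULL, plan_limit=NULL, → literal 6596 → 6596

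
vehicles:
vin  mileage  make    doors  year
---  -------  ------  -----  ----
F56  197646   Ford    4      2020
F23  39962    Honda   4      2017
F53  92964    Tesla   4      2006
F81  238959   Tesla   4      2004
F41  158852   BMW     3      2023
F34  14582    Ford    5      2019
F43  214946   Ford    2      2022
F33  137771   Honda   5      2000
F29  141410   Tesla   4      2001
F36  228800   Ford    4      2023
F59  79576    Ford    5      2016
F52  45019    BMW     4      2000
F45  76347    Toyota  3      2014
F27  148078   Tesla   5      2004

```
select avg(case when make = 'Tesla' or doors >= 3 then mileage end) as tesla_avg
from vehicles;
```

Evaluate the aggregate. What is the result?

vin=F56: ✓ → 197646
vin=F23: ✓ → 39962
vin=F53: ✓ → 92964
vin=F81: ✓ → 238959
vin=F41: ✓ → 158852
vin=F34: ✓ → 14582
vin=F43: ✗
vin=F33: ✓ → 137771
vin=F29: ✓ → 141410
vin=F36: ✓ → 228800
vin=F59: ✓ → 79576
vin=F52: ✓ → 45019
vin=F45: ✓ → 76347
vin=F27: ✓ → 148078
tesla_avg = (197646 + 39962 + 92964 + 238959 + 158852 + 14582 + 137771 + 141410 + 228800 + 79576 + 45019 + 76347 + 148078) / 13 = 123074.3076923077

123074.3076923077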